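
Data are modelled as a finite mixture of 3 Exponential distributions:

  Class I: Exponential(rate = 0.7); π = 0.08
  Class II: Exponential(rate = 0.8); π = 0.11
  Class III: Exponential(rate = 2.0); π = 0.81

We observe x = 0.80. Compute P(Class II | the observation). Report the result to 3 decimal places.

0.114

Apply Bayes' rule: the posterior for each component is proportional to its prior times its likelihood at x.
Component likelihoods at x = 0.80:
  p_I = 0.7·e^(−0.7·0.80) = 0.7·e^(−0.5600) = 0.399846
  p_II = 0.8·e^(−0.8·0.80) = 0.8·e^(−0.6400) = 0.421834
  p_III = 2.0·e^(−2.0·0.80) = 2.0·e^(−1.6000) = 0.403793
Unnormalised posteriors:
  w_I·p_I = 0.08 × 0.399846 = 0.0319877
  w_II·p_II = 0.11 × 0.421834 = 0.0464017
  w_III·p_III = 0.81 × 0.403793 = 0.327072
Marginal: 0.0319877 + 0.0464017 + 0.327072 = 0.405462
P(Class II | 0.80) = 0.0464017 / 0.405462 ≈ 0.114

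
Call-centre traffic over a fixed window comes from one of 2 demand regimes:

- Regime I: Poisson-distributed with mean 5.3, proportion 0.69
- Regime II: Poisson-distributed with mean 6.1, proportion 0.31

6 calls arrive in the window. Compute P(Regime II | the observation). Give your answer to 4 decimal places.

Apply Bayes' rule: the posterior for each component is proportional to its prior times its likelihood at x.
Evaluate each component's likelihood at the observed value:
  L_I = 0.15366
  L_II = 0.160491
Weight by the priors:
  w_I·L_I = 0.69 × 0.15366 = 0.106026
  w_II·L_II = 0.31 × 0.160491 = 0.0497522
Denominator: 0.106026 + 0.0497522 = 0.155778
Responsibility of Regime II: 0.0497522 / 0.155778 ≈ 0.3194

0.3194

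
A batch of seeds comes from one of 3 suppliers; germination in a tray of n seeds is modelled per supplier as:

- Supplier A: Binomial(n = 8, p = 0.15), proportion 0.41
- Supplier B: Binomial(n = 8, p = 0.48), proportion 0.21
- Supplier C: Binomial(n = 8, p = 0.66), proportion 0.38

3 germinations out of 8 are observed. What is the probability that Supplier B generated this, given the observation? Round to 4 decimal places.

0.4430

Posterior ∝ prior × likelihood, so P(k | x) ∝ π_k f_k(x); normalise over all components.
Evaluate each component's likelihood at the observed value:
  L_A = C(8,3)·0.15^3·0.85^5 = 56·0.003375·0.443705 = 0.0838603
  L_B = C(8,3)·0.48^3·0.52^5 = 56·0.110592·0.0380204 = 0.235466
  L_C = C(8,3)·0.66^3·0.34^5 = 56·0.287496·0.00454354 = 0.07315
Weight by the priors:
  π_A·L_A = 0.41 × 0.0838603 = 0.0343827
  π_B·L_B = 0.21 × 0.235466 = 0.0494479
  π_C·L_C = 0.38 × 0.07315 = 0.027797
Normaliser: 0.0343827 + 0.0494479 + 0.027797 = 0.111628
P(Supplier B | x) = 0.0494479 / 0.111628 ≈ 0.4430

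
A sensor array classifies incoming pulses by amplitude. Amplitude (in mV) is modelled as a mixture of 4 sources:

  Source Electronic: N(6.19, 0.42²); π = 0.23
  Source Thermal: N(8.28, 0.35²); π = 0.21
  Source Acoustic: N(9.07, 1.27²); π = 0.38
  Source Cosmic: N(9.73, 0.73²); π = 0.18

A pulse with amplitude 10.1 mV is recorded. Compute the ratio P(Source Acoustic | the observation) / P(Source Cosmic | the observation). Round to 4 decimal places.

0.9931

Only the two components matter; the odds are (π_i f_i(x)) / (π_j f_j(x)).
Evaluate each component's likelihood at the observed value:
  f_Electronic = 1.43916e-19
  f_Thermal = 1.53172e-06
  f_Acoustic = 0.226087
  f_Cosmic = 0.480621
Odds = (0.38/0.18) × (0.226087/0.480621) = 2.11111 × 0.470406 ≈ 0.9931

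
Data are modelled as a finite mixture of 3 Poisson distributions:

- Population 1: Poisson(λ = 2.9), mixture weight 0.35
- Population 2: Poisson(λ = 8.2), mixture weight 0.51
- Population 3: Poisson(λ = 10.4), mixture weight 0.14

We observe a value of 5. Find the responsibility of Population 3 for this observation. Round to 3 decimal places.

By Bayes' theorem, P(k | x) = w_k f_k(x) / Σ_j w_j f_j(x).
Component likelihoods at x = 5:
  p_1 = e^(−2.9)·2.9^5/5! = 0.0940491
  p_2 = e^(−8.2)·8.2^5/5! = 0.0848542
  p_3 = e^(−10.4)·10.4^5/5! = 0.0308548
Multiply by the mixture weights:
  w_1·p_1 = 0.35 × 0.0940491 = 0.0329172
  w_2·p_2 = 0.51 × 0.0848542 = 0.0432756
  w_3·p_3 = 0.14 × 0.0308548 = 0.00431967
Denominator: 0.0329172 + 0.0432756 + 0.00431967 = 0.0805125
So the posterior for Population 3 is 0.00431967 / 0.0805125 ≈ 0.054.

0.054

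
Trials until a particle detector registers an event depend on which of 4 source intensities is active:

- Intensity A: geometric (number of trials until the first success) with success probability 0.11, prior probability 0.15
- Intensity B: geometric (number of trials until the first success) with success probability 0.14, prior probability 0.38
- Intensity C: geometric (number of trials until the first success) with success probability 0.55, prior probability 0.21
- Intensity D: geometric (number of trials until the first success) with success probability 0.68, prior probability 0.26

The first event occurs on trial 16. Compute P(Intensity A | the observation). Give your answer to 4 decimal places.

Apply Bayes' rule: the posterior for each component is proportional to its prior times its likelihood at x.
Geometric probabilities:
  L_A = 0.0191533
  L_B = 0.0145749
  L_C = 3.45581e-06
  L_D = 2.56897e-08
Unnormalised posteriors:
  π_A·L_A = 0.15 × 0.0191533 = 0.00287299
  π_B·L_B = 0.38 × 0.0145749 = 0.00553845
  π_C·L_C = 0.21 × 3.45581e-06 = 7.25721e-07
  π_D·L_D = 0.26 × 2.56897e-08 = 6.67932e-09
Sum: 0.00287299 + 0.00553845 + 7.25721e-07 + 6.67932e-09 = 0.00841217
P(Intensity A | x) = 0.00287299 / 0.00841217 ≈ 0.3415

0.3415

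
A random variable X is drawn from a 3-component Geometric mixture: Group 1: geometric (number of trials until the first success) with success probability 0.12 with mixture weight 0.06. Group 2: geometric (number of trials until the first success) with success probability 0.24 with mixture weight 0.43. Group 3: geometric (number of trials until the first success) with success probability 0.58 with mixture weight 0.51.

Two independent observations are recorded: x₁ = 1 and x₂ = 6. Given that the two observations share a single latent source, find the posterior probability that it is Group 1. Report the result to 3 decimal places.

By Bayes' theorem, P(k | x) = π_k f_k(x) / Σ_j π_j f_j(x).
Since both observations come from the same component, the likelihood for component k is f_k(x₁)·f_k(x₂).
  p_1 = [0.12·(1−0.12)^0 = 0.12·1 = 0.12] × [0.0633278] = 0.00759934
  p_2 = [0.24·(1−0.24)^0 = 0.24·1 = 0.24] × [0.0608526] = 0.0146046
  p_3 = [0.58·(1−0.58)^0 = 0.58·1 = 0.58] × [0.00758009] = 0.00439645
Multiply by the mixture weights:
  π_1·p_1 = 0.06 × 0.00759934 = 0.00045596
  π_2·p_2 = 0.43 × 0.0146046 = 0.00627999
  π_3·p_3 = 0.51 × 0.00439645 = 0.00224219
Denominator: 0.00045596 + 0.00627999 + 0.00224219 = 0.00897814
P(Group 1 | x₁,x₂) ≈ 0.051

0.051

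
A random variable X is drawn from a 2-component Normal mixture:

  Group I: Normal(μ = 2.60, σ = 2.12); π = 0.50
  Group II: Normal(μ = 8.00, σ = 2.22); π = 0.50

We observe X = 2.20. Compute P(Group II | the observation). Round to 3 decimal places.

0.031

By Bayes' theorem, P(k | x) = P(Z=k) f_k(x) / Σ_j P(Z=j) f_j(x).
Evaluate each component's likelihood at the observed value:
  L_I = 0.18486
  L_II = 0.0059206
Multiply by the mixture weights:
  P(Z=I)·L_I = 0.50 × 0.18486 = 0.0924302
  P(Z=II)·L_II = 0.50 × 0.0059206 = 0.0029603
Sum: 0.0924302 + 0.0029603 = 0.0953905
So the posterior for Group II is 0.0029603 / 0.0953905 ≈ 0.031.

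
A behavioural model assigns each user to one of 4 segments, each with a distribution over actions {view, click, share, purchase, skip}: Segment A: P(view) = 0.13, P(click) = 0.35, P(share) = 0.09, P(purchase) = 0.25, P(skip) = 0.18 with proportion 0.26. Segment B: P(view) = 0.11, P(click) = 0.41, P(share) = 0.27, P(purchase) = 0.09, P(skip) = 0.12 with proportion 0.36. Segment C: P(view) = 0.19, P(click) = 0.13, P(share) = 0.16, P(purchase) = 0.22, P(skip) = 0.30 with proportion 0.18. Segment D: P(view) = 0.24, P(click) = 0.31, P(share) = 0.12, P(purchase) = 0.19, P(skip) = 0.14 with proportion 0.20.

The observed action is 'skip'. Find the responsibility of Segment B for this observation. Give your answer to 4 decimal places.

0.2512

Posterior ∝ prior × likelihood, so P(k | x) ∝ P(Z=k) f_k(x); normalise over all components.
Component likelihoods at x = 'skip':
  L_A = P(skip | comp) = 0.18
  L_B = P(skip | comp) = 0.12
  L_C = P(skip | comp) = 0.30
  L_D = P(skip | comp) = 0.14
Multiply by the mixture weights:
  P(Z=A)·L_A = 0.26 × 0.18 = 0.0468
  P(Z=B)·L_B = 0.36 × 0.12 = 0.0432
  P(Z=C)·L_C = 0.18 × 0.3 = 0.054
  P(Z=D)·L_D = 0.20 × 0.14 = 0.028
Normaliser: 0.0468 + 0.0432 + 0.054 + 0.028 = 0.172
P(Segment B | the observation) ≈ 0.2512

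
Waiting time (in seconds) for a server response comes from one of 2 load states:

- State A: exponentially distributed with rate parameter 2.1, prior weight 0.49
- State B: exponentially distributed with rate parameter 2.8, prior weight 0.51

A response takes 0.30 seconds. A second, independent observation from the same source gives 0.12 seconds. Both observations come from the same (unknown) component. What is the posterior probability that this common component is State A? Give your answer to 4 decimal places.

By Bayes' theorem, P(k | x) = P(Z=k) f_k(x) / Σ_j P(Z=j) f_j(x).
Since both observations come from the same component, the likelihood for component k is f_k(x₁)·f_k(x₂).
  L_A = [1.11844] × [1.63221] = 1.82554
  L_B = [1.20879] × [2.00094] = 2.41872
Prior × likelihood for each component:
  P(Z=A)·L_A = 0.49 × 1.82554 = 0.894514
  P(Z=B)·L_B = 0.51 × 2.41872 = 1.23355
Evidence: 0.894514 + 1.23355 = 2.12806
P(State A | x₁,x₂) ≈ 0.4203

0.4203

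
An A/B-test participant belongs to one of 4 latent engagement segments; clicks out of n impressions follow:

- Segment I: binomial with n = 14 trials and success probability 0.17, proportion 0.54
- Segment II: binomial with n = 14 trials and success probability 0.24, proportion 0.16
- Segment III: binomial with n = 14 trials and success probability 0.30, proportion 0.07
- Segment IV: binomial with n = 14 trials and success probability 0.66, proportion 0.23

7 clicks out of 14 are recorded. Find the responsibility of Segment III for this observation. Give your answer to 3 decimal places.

The responsibility of component k is P(Z=k) f_k(x) divided by Σ_j P(Z=j) f_j(x).
Component likelihoods at x = 7 clicks out of 14:
  f_I = C(14,7)·0.17^7·0.83^7 = 3432·4.10339e-06·0.271361 = 0.00382152
  f_II = C(14,7)·0.24^7·0.76^7 = 3432·4.58647e-05·0.146452 = 0.0230527
  f_III = C(14,7)·0.30^7·0.70^7 = 3432·0.0002187·0.0823543 = 0.0618134
  f_IV = C(14,7)·0.66^7·0.34^7 = 3432·0.0545516·0.000525234 = 0.0983348
Unnormalised posteriors:
  P(Z=I)·f_I = 0.54 × 0.00382152 = 0.00206362
  P(Z=II)·f_II = 0.16 × 0.0230527 = 0.00368843
  P(Z=III)·f_III = 0.07 × 0.0618134 = 0.00432694
  P(Z=IV)·f_IV = 0.23 × 0.0983348 = 0.022617
Normaliser: 0.00206362 + 0.00368843 + 0.00432694 + 0.022617 = 0.032696
So the posterior for Segment III is 0.00432694 / 0.032696 ≈ 0.132.

0.132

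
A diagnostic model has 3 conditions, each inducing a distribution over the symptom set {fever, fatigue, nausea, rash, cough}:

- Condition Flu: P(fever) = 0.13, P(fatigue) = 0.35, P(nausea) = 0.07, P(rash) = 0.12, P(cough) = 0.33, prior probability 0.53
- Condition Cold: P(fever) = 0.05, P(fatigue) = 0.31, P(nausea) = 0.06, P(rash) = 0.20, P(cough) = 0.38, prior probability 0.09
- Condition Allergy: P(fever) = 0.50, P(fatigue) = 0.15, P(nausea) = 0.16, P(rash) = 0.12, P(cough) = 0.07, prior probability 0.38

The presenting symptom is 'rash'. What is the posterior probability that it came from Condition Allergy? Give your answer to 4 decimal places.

Posterior ∝ prior × likelihood, so P(k | x) ∝ π_k f_k(x); normalise over all components.
Categorical probabilities:
  f_Flu = 0.12
  f_Cold = 0.2
  f_Allergy = 0.12
Prior × likelihood for each component:
  π_Flu·f_Flu = 0.53 × 0.12 = 0.0636
  π_Cold·f_Cold = 0.09 × 0.2 = 0.018
  π_Allergy·f_Allergy = 0.38 × 0.12 = 0.0456
Denominator: 0.0636 + 0.018 + 0.0456 = 0.1272
P(Condition Allergy | x) ≈ 0.3585

0.3585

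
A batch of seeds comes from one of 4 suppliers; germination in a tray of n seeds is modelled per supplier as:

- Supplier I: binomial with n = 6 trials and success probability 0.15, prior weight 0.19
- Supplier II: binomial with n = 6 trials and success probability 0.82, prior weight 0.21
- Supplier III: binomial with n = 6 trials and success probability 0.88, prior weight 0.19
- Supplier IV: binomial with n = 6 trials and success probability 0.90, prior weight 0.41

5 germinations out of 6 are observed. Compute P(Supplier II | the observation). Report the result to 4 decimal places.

0.2788

P(component k | x) = π_k·f_k(x) / marginal(x), where marginal(x) = Σ_j π_j·f_j(x).
Evaluate each component's likelihood at the observed value:
  L_I = 0.000387281
  L_II = 0.400399
  L_III = 0.379967
  L_IV = 0.354294
Prior × likelihood for each component:
  π_I·L_I = 0.19 × 0.000387281 = 7.35834e-05
  π_II·L_II = 0.21 × 0.400399 = 0.0840838
  π_III·L_III = 0.19 × 0.379967 = 0.0721937
  π_IV·L_IV = 0.41 × 0.354294 = 0.145261
Sum: 7.35834e-05 + 0.0840838 + 0.0721937 + 0.145261 = 0.301612
P(Supplier II | the observation) = 0.0840838 / 0.301612 ≈ 0.2788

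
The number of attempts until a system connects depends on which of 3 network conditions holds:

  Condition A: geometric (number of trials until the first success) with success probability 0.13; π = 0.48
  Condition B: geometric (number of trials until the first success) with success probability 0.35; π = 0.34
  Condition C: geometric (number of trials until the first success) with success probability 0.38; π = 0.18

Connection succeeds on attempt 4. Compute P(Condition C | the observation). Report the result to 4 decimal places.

0.1810

By Bayes' theorem, P(k | x) = π_k f_k(x) / Σ_j π_j f_j(x).
Component likelihoods at x = 4:
  L_A = 0.13·(1−0.13)^3 = 0.13·0.658503 = 0.0856054
  L_B = 0.35·(1−0.35)^3 = 0.35·0.274625 = 0.0961188
  L_C = 0.38·(1−0.38)^3 = 0.38·0.238328 = 0.0905646
Unnormalised posteriors:
  π_A·L_A = 0.48 × 0.0856054 = 0.0410906
  π_B·L_B = 0.34 × 0.0961188 = 0.0326804
  π_C·L_C = 0.18 × 0.0905646 = 0.0163016
Denominator: 0.0410906 + 0.0326804 + 0.0163016 = 0.0900726
So the posterior for Condition C is 0.0163016 / 0.0900726 ≈ 0.1810.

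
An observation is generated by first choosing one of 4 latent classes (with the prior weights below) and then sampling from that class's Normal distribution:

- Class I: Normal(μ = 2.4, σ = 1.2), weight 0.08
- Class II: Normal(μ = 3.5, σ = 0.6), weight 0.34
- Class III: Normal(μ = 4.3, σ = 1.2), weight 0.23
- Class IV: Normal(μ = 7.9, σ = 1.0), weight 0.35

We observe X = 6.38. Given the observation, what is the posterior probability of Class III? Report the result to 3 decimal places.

0.279

Apply Bayes' rule: the posterior for each component is proportional to its prior times its likelihood at x.
Component likelihoods at x = 6.38:
  p_I = (1/(1.2·√(2π)))·exp(−(6.38−2.4)²/(2·1.2²)) = 0.332452·exp(-5.50014) = 0.00135847
  p_II = (1/(0.6·√(2π)))·exp(−(6.38−3.5)²/(2·0.6²)) = 0.664904·exp(-11.52000) = 6.60217e-06
  p_III = (1/(1.2·√(2π)))·exp(−(6.38−4.3)²/(2·1.2²)) = 0.332452·exp(-1.50222) = 0.0740154
  p_IV = (1/(1.0·√(2π)))·exp(−(6.38−7.9)²/(2·1.0²)) = 0.398942·exp(-1.15520) = 0.125665
Unnormalised posteriors:
  P(Z=I)·p_I = 0.08 × 0.00135847 = 0.000108677
  P(Z=II)·p_II = 0.34 × 6.60217e-06 = 2.24474e-06
  P(Z=III)·p_III = 0.23 × 0.0740154 = 0.0170235
  P(Z=IV)·p_IV = 0.35 × 0.125665 = 0.0439826
Denominator: 0.000108677 + 2.24474e-06 + 0.0170235 + 0.0439826 = 0.0611171
P(Class III | x) = 0.0170235 / 0.0611171 ≈ 0.279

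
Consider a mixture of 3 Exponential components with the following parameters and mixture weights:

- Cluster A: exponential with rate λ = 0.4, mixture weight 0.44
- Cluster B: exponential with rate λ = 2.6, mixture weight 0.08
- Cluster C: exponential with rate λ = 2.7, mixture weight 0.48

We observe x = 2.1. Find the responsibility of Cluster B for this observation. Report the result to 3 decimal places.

By Bayes' theorem, P(k | x) = P(Z=k) f_k(x) / Σ_j P(Z=j) f_j(x).
Evaluate each component's likelihood at the observed value:
  L_A = 0.172684
  L_B = 0.0110592
  L_C = 0.00930924
Multiply by the mixture weights:
  P(Z=A)·L_A = 0.44 × 0.172684 = 0.0759811
  P(Z=B)·L_B = 0.08 × 0.0110592 = 0.00088474
  P(Z=C)·L_C = 0.48 × 0.00930924 = 0.00446843
Normaliser: 0.0759811 + 0.00088474 + 0.00446843 = 0.0813342
P(Cluster B | the observation) ≈ 0.011

0.011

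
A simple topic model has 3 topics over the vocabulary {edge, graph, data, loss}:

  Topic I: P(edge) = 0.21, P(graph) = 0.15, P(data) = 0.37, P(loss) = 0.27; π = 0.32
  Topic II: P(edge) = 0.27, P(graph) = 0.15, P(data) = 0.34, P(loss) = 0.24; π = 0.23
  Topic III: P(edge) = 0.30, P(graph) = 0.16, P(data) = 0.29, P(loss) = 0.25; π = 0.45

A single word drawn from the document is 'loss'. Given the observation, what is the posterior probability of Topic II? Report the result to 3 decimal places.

0.217

Posterior ∝ prior × likelihood, so P(k | x) ∝ P(Z=k) f_k(x); normalise over all components.
Component likelihoods at x = 'loss':
  f_I = P(loss | comp) = 0.27
  f_II = P(loss | comp) = 0.24
  f_III = P(loss | comp) = 0.25
Prior × likelihood for each component:
  P(Z=I)·f_I = 0.32 × 0.27 = 0.0864
  P(Z=II)·f_II = 0.23 × 0.24 = 0.0552
  P(Z=III)·f_III = 0.45 × 0.25 = 0.1125
Sum: 0.0864 + 0.0552 + 0.1125 = 0.2541
So the posterior for Topic II is 0.0552 / 0.2541 ≈ 0.217.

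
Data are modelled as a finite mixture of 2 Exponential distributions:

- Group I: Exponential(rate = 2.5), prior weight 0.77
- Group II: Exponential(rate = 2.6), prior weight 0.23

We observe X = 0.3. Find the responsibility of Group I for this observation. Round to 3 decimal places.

0.768

By Bayes' theorem, P(k | x) = π_k f_k(x) / Σ_j π_j f_j(x).
Exponential densities:
  p_I = 1.18092
  p_II = 1.19186
Weight by the priors:
  π_I·p_I = 0.77 × 1.18092 = 0.909306
  π_II·p_II = 0.23 × 1.19186 = 0.274127
Evidence: 0.909306 + 0.274127 = 1.18343
So the posterior for Group I is 0.909306 / 1.18343 ≈ 0.768.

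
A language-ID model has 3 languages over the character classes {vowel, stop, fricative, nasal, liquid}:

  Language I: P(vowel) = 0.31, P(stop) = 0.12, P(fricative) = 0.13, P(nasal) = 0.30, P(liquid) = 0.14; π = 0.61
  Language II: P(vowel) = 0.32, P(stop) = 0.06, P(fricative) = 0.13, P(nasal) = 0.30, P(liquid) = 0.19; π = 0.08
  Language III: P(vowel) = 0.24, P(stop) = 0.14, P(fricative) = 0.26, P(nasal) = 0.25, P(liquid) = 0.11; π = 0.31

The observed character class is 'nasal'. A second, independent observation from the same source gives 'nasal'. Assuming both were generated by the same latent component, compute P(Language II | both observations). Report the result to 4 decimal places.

0.0884

P(component k | x) = π_k·f_k(x) / marginal(x), where marginal(x) = Σ_j π_j·f_j(x).
Since both observations come from the same component, the likelihood for component k is f_k(x₁)·f_k(x₂).
  f_I = [0.3] × [0.3] = 0.09
  f_II = [0.3] × [0.3] = 0.09
  f_III = [0.25] × [0.25] = 0.0625
Prior × likelihood for each component:
  π_I·f_I = 0.61 × 0.09 = 0.0549
  π_II·f_II = 0.08 × 0.09 = 0.0072
  π_III·f_III = 0.31 × 0.0625 = 0.019375
Marginal: 0.0549 + 0.0072 + 0.019375 = 0.081475
So the posterior for Language II is 0.0072 / 0.081475 ≈ 0.0884.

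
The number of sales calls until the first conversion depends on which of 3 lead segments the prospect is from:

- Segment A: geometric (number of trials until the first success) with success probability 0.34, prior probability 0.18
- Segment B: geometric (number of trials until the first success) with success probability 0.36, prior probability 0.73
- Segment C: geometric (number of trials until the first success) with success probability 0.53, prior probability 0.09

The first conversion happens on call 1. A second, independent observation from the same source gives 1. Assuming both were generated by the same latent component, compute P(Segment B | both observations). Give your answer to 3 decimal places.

0.672

The responsibility of component k is P(Z=k) f_k(x) divided by Σ_j P(Z=j) f_j(x).
Since both observations come from the same component, the likelihood for component k is f_k(x₁)·f_k(x₂).
  L_A = [0.34] × [0.34] = 0.1156
  L_B = [0.36] × [0.36] = 0.1296
  L_C = [0.53] × [0.53] = 0.2809
Prior × likelihood for each component:
  P(Z=A)·L_A = 0.18 × 0.1156 = 0.020808
  P(Z=B)·L_B = 0.73 × 0.1296 = 0.094608
  P(Z=C)·L_C = 0.09 × 0.2809 = 0.025281
Evidence: 0.020808 + 0.094608 + 0.025281 = 0.140697
P(Segment B | x₁,x₂) ≈ 0.672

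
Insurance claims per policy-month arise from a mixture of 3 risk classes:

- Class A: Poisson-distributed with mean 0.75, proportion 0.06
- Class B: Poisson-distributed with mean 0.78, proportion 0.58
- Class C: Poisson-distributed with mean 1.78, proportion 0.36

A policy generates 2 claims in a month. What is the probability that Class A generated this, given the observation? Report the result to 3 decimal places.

0.043

The responsibility of component k is w_k f_k(x) divided by Σ_j w_j f_j(x).
Evaluate each component's likelihood at the observed value:
  p_A = 0.132853
  p_B = 0.139447
  p_C = 0.267157
Prior × likelihood for each component:
  w_A·p_A = 0.06 × 0.132853 = 0.00797119
  w_B·p_B = 0.58 × 0.139447 = 0.0808793
  w_C·p_C = 0.36 × 0.267157 = 0.0961764
Evidence: 0.00797119 + 0.0808793 + 0.0961764 = 0.185027
Responsibility of Class A: 0.00797119 / 0.185027 ≈ 0.043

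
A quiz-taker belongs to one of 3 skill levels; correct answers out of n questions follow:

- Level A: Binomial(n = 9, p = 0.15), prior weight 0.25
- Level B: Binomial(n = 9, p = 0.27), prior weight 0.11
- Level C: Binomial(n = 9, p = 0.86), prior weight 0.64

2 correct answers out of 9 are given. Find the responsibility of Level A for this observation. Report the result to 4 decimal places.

0.6704

The responsibility of component k is π_k f_k(x) divided by Σ_j π_j f_j(x).
Binomial probabilities:
  p_A = C(9,2)·0.15^2·0.85^7 = 36·0.0225·0.320577 = 0.259667
  p_B = C(9,2)·0.27^2·0.73^7 = 36·0.0729·0.110474 = 0.289928
  p_C = C(9,2)·0.86^2·0.14^7 = 36·0.7396·1.05414e-06 = 2.8067e-05
Prior × likelihood for each component:
  π_A·p_A = 0.25 × 0.259667 = 0.0649169
  π_B·p_B = 0.11 × 0.289928 = 0.0318921
  π_C·p_C = 0.64 × 2.8067e-05 = 1.79629e-05
Normaliser: 0.0649169 + 0.0318921 + 1.79629e-05 = 0.0968269
P(Level A | the observation) = 0.0649169 / 0.0968269 ≈ 0.6704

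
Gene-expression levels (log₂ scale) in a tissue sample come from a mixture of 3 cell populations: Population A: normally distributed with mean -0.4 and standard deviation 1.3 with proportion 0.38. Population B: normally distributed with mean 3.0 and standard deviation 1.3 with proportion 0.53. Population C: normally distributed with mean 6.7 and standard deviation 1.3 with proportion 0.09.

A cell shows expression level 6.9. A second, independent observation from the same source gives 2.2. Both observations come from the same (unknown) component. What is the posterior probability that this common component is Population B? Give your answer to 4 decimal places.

0.9563

P(component k | x) = P(Z=k)·f_k(x) / marginal(x), where marginal(x) = Σ_j P(Z=j)·f_j(x).
Since both observations come from the same component, the likelihood for component k is f_k(x₁)·f_k(x₂).
  p_A = [4.36276e-08] × [0.0415315] = 1.81192e-09
  p_B = [0.00340911] × [0.253941] = 0.000865715
  p_C = [0.303268] × [0.000767458] = 0.000232746
Unnormalised posteriors:
  P(Z=A)·p_A = 0.38 × 1.81192e-09 = 6.8853e-10
  P(Z=B)·p_B = 0.53 × 0.000865715 = 0.000458829
  P(Z=C)·p_C = 0.09 × 0.000232746 = 2.09471e-05
Evidence: 6.8853e-10 + 0.000458829 + 2.09471e-05 = 0.000479777
P(Population B | x₁, x₂) = 0.000458829 / 0.000479777 ≈ 0.9563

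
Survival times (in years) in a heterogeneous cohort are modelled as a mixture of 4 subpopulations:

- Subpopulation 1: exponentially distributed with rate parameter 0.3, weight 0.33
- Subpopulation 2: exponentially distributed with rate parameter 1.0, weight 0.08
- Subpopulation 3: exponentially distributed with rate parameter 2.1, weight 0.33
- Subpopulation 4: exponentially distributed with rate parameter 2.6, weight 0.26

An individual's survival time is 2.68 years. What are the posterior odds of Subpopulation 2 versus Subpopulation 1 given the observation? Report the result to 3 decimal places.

0.124

Only the two components matter; the odds are (π_i f_i(x)) / (π_j f_j(x)).
Component likelihoods at x = 2.68 years:
  f_1 = 0.134261
  f_2 = 0.0685632
  f_3 = 0.0075511
  f_4 = 0.00244799
0.00548505 / 0.044306 ≈ 0.124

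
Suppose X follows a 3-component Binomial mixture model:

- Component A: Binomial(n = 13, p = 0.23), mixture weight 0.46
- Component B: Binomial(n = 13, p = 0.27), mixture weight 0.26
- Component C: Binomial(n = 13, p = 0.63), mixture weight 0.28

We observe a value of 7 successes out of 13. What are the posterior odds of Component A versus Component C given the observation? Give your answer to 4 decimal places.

0.1154

Since P(k|x) ∝ π_k f_k(x), the posterior odds are π_i f_i(x) / (π_j f_j(x)).
Component likelihoods at x = 7 successes out of 13:
  p_A = 0.0121775
  p_B = 0.0271644
  p_C = 0.173425
0.00560163 / 0.048559 ≈ 0.1154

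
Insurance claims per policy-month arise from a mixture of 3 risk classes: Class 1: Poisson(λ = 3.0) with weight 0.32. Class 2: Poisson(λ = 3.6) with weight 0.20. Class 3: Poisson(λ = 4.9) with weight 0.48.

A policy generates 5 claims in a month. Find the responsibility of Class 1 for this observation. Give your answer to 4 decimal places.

Posterior ∝ prior × likelihood, so P(k | x) ∝ π_k f_k(x); normalise over all components.
Evaluate each component's likelihood at the observed value:
  L_1 = e^(−3.0)·3.0^5/5! = 0.100819
  L_2 = e^(−3.6)·3.6^5/5! = 0.13768
  L_3 = e^(−4.9)·4.9^5/5! = 0.17529
Prior × likelihood for each component:
  π_1·L_1 = 0.32 × 0.100819 = 0.032262
  π_2·L_2 = 0.20 × 0.13768 = 0.027536
  π_3·L_3 = 0.48 × 0.17529 = 0.084139
Evidence: 0.032262 + 0.027536 + 0.084139 = 0.143937
P(Class 1 | data) = 0.032262 / 0.143937 ≈ 0.2241

0.2241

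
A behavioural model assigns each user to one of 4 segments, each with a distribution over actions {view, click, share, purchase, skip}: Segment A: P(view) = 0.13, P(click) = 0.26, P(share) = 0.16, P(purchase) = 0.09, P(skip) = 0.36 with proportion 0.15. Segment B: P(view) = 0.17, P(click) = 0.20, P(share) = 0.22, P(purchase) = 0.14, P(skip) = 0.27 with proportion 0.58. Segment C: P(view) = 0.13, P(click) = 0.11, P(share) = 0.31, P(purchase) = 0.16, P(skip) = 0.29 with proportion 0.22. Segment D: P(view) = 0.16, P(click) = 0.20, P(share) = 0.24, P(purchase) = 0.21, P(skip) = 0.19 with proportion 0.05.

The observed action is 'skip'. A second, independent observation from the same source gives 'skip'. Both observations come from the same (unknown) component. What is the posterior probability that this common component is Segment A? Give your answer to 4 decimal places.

P(component k | x) = π_k·f_k(x) / marginal(x), where marginal(x) = Σ_j π_j·f_j(x).
Since both observations come from the same component, the likelihood for component k is f_k(x₁)·f_k(x₂).
  p_A = [0.36] × [0.36] = 0.1296
  p_B = [0.27] × [0.27] = 0.0729
  p_C = [0.29] × [0.29] = 0.0841
  p_D = [0.19] × [0.19] = 0.0361
Weight by the priors:
  π_A·p_A = 0.15 × 0.1296 = 0.01944
  π_B·p_B = 0.58 × 0.0729 = 0.042282
  π_C·p_C = 0.22 × 0.0841 = 0.018502
  π_D·p_D = 0.05 × 0.0361 = 0.001805
Marginal: 0.01944 + 0.042282 + 0.018502 + 0.001805 = 0.082029
P(Segment A | x₁,x₂) = 0.01944 / 0.082029 ≈ 0.2370

0.2370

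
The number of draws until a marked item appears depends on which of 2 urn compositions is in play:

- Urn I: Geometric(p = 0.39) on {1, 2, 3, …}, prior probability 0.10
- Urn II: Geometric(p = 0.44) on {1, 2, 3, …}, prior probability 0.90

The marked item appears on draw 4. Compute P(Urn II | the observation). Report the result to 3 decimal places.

0.887

The responsibility of component k is w_k f_k(x) divided by Σ_j w_j f_j(x).
Evaluate each component's likelihood at the observed value:
  L_I = 0.39·(1−0.39)^3 = 0.39·0.226981 = 0.0885226
  L_II = 0.44·(1−0.44)^3 = 0.44·0.175616 = 0.077271
Multiply by the mixture weights:
  w_I·L_I = 0.10 × 0.0885226 = 0.00885226
  w_II·L_II = 0.90 × 0.077271 = 0.0695439
Marginal: 0.00885226 + 0.0695439 = 0.0783962
So the posterior for Urn II is 0.0695439 / 0.0783962 ≈ 0.887.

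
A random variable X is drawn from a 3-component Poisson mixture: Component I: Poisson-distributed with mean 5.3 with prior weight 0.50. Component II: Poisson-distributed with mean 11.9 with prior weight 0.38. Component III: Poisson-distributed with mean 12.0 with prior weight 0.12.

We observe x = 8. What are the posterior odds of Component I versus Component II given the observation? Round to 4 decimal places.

1.4975

Only the two components matter; the odds are (π_i f_i(x)) / (π_j f_j(x)).
Poisson probabilities:
  f_I = 0.0770772
  f_II = 0.0677253
  f_III = 0.0655233
0.0385386 / 0.0257356 ≈ 1.4975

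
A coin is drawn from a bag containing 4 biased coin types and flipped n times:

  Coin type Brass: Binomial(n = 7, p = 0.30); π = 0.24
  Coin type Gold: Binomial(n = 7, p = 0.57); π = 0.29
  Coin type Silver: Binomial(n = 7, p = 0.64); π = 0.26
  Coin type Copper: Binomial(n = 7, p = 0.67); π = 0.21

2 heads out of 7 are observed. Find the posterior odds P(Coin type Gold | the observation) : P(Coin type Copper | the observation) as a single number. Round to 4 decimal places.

Since P(k|x) ∝ π_k f_k(x), the posterior odds are π_i f_i(x) / (π_j f_j(x)).
Binomial probabilities:
  p_Brass = C(7,2)·0.30^2·0.70^5 = 21·0.09·0.16807 = 0.317652
  p_Gold = C(7,2)·0.57^2·0.43^5 = 21·0.3249·0.0147008 = 0.100302
  p_Silver = C(7,2)·0.64^2·0.36^5 = 21·0.4096·0.00604662 = 0.0520106
  p_Copper = C(7,2)·0.67^2·0.33^5 = 21·0.4489·0.00391354 = 0.0368925
0.0290877 / 0.00774743 ≈ 3.7545

3.7545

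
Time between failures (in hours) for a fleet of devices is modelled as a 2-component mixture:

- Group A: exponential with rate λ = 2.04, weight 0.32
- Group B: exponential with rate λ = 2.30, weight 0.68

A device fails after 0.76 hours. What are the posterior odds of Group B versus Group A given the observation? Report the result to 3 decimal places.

Since P(k|x) ∝ P(Z=k) f_k(x), the posterior odds are P(Z=i) f_i(x) / (P(Z=j) f_j(x)).
Component likelihoods at x = 0.76 hours:
  p_A = 0.432813
  p_B = 0.40048
Posterior odds = (P(Z=B)·p_B) / (P(Z=A)·p_A) = (0.68·0.40048) / (0.32·0.432813) = 0.272327 / 0.1385 ≈ 1.966

1.966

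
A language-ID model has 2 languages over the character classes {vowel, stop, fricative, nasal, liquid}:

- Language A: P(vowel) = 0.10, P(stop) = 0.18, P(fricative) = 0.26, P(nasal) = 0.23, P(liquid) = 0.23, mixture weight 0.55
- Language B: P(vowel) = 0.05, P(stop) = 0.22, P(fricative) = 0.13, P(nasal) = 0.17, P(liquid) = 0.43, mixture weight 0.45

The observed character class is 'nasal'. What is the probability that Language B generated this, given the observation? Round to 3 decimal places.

0.377

The responsibility of component k is w_k f_k(x) divided by Σ_j w_j f_j(x).
Component likelihoods at x = 'nasal':
  f_A = P(nasal | comp) = 0.23
  f_B = P(nasal | comp) = 0.17
Unnormalised posteriors:
  w_A·f_A = 0.55 × 0.23 = 0.1265
  w_B·f_B = 0.45 × 0.17 = 0.0765
Normaliser: 0.1265 + 0.0765 = 0.203
P(Language B | the observation) = 0.0765 / 0.203 ≈ 0.377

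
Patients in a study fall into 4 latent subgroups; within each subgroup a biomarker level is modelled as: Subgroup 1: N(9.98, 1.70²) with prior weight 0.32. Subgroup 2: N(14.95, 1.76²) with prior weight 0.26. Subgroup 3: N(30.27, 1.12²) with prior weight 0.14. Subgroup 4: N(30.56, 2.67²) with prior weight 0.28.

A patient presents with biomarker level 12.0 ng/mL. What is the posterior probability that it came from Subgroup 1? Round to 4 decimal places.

0.7193

The responsibility of component k is π_k f_k(x) divided by Σ_j π_j f_j(x).
Normal densities:
  p_1 = 0.115843
  p_2 = 0.0556335
  p_3 = 5.87923e-59
  p_4 = 4.80493e-12
Unnormalised posteriors:
  π_1·p_1 = 0.32 × 0.115843 = 0.0370698
  π_2·p_2 = 0.26 × 0.0556335 = 0.0144647
  π_3·p_3 = 0.14 × 5.87923e-59 = 8.23092e-60
  π_4·p_4 = 0.28 × 4.80493e-12 = 1.34538e-12
Denominator: 0.0370698 + 0.0144647 + 8.23092e-60 + 1.34538e-12 = 0.0515345
Responsibility of Subgroup 1: 0.0370698 / 0.0515345 ≈ 0.7193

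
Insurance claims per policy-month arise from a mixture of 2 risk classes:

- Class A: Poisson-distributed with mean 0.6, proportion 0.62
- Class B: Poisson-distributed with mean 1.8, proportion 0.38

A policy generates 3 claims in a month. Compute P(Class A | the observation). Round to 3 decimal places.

0.167

P(component k | x) = P(Z=k)·f_k(x) / marginal(x), where marginal(x) = Σ_j P(Z=j)·f_j(x).
Component likelihoods at x = 3 claims:
  f_A = 0.0197572
  f_B = 0.160671
Multiply by the mixture weights:
  P(Z=A)·f_A = 0.62 × 0.0197572 = 0.0122495
  P(Z=B)·f_B = 0.38 × 0.160671 = 0.0610548
Evidence: 0.0122495 + 0.0610548 = 0.0733043
Responsibility of Class A: 0.0122495 / 0.0733043 ≈ 0.167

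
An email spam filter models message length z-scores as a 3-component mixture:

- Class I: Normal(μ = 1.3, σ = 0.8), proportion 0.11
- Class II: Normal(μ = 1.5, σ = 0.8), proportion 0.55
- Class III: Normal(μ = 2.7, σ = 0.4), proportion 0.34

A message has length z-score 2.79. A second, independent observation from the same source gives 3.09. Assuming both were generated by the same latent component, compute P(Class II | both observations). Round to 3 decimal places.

By Bayes' theorem, P(k | x) = π_k f_k(x) / Σ_j π_j f_j(x).
Since both observations come from the same component, the likelihood for component k is f_k(x₁)·f_k(x₂).
  L_I = [(1/(0.8·√(2π)))·exp(−(2.79−1.3)²/(2·0.8²)) = 0.498678·exp(-1.73445) = 0.088015] × [0.0408031] = 0.00359128
  L_II = [(1/(0.8·√(2π)))·exp(−(2.79−1.5)²/(2·0.8²)) = 0.498678·exp(-1.30008) = 0.135895] × [0.0691918] = 0.00940281
  L_III = [(1/(0.4·√(2π)))·exp(−(2.79−2.7)²/(2·0.4²)) = 0.997356·exp(-0.02531) = 0.972427] × [0.620047] = 0.60295
Multiply by the mixture weights:
  π_I·L_I = 0.11 × 0.00359128 = 0.000395041
  π_II·L_II = 0.55 × 0.00940281 = 0.00517155
  π_III·L_III = 0.34 × 0.60295 = 0.205003
Evidence: 0.000395041 + 0.00517155 + 0.205003 = 0.21057
P(Class II | x₁, x₂) ≈ 0.025

0.025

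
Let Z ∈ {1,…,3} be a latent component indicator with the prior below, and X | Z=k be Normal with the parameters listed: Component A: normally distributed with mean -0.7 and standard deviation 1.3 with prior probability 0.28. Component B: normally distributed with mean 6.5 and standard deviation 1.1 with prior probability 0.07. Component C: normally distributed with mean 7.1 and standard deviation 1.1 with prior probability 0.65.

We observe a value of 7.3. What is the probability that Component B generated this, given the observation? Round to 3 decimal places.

0.078

P(component k | x) = π_k·f_k(x) / marginal(x), where marginal(x) = Σ_j π_j·f_j(x).
Normal densities:
  L_A = 1.83501e-09
  L_B = 0.278396
  L_C = 0.356729
Prior × likelihood for each component:
  π_A·L_A = 0.28 × 1.83501e-09 = 5.13804e-10
  π_B·L_B = 0.07 × 0.278396 = 0.0194877
  π_C·L_C = 0.65 × 0.356729 = 0.231874
Denominator: 5.13804e-10 + 0.0194877 + 0.231874 = 0.251362
So the posterior for Component B is 0.0194877 / 0.251362 ≈ 0.078.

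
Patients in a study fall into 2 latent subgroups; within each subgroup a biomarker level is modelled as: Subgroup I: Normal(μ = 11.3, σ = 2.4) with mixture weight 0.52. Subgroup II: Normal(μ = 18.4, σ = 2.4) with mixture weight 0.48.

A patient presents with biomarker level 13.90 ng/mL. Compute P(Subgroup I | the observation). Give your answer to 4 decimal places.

0.7775

The responsibility of component k is P(Z=k) f_k(x) divided by Σ_j P(Z=j) f_j(x).
Evaluate each component's likelihood at the observed value:
  f_I = 0.0924384
  f_II = 0.0286609
Multiply by the mixture weights:
  P(Z=I)·f_I = 0.52 × 0.0924384 = 0.048068
  P(Z=II)·f_II = 0.48 × 0.0286609 = 0.0137573
Evidence: 0.048068 + 0.0137573 = 0.0618252
P(Subgroup I | the observation) ≈ 0.7775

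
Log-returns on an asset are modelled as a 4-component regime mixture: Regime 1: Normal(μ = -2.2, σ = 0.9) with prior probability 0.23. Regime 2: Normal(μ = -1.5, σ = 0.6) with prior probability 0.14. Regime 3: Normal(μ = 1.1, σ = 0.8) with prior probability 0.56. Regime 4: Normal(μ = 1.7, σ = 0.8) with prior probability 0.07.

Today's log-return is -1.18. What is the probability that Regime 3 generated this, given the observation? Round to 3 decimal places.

0.035

Apply Bayes' rule: the posterior for each component is proportional to its prior times its likelihood at x.
Evaluate each component's likelihood at the observed value:
  p_1 = 0.233214
  p_2 = 0.576756
  p_3 = 0.00859096
  p_4 = 0.000764877
Weight by the priors:
  P(Z=1)·p_1 = 0.23 × 0.233214 = 0.0536391
  P(Z=2)·p_2 = 0.14 × 0.576756 = 0.0807459
  P(Z=3)·p_3 = 0.56 × 0.00859096 = 0.00481094
  P(Z=4)·p_4 = 0.07 × 0.000764877 = 5.35414e-05
Normaliser: 0.0536391 + 0.0807459 + 0.00481094 + 5.35414e-05 = 0.13925
So the posterior for Regime 3 is 0.00481094 / 0.13925 ≈ 0.035.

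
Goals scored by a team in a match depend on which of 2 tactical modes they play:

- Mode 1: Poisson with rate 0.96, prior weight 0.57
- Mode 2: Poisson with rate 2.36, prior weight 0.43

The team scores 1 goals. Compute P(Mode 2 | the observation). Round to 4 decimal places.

0.3138

By Bayes' theorem, P(k | x) = π_k f_k(x) / Σ_j π_j f_j(x).
Poisson probabilities:
  f_1 = 0.367577
  f_2 = 0.222832
Unnormalised posteriors:
  π_1·f_1 = 0.57 × 0.367577 = 0.209519
  π_2·f_2 = 0.43 × 0.222832 = 0.0958176
Sum: 0.209519 + 0.0958176 = 0.305337
P(Mode 2 | the observation) = 0.0958176 / 0.305337 ≈ 0.3138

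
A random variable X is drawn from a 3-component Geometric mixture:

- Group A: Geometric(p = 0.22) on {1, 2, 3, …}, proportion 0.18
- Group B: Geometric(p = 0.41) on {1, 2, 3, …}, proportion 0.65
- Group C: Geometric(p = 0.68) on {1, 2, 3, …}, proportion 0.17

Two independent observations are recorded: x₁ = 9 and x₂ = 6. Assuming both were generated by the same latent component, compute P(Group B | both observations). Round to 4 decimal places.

Posterior ∝ prior × likelihood, so P(k | x) ∝ π_k f_k(x); normalise over all components.
Since both observations come from the same component, the likelihood for component k is f_k(x₁)·f_k(x₂).
  p_A = [0.22·(1−0.22)^8 = 0.22·0.137011 = 0.0301425] × [0.0635178] = 0.00191459
  p_B = [0.41·(1−0.41)^8 = 0.41·0.014683 = 0.00602005] × [0.0293119] = 0.000176459
  p_C = [0.68·(1−0.68)^8 = 0.68·0.000109951 = 7.47668e-05] × [0.0022817] = 1.70595e-07
Multiply by the mixture weights:
  π_A·p_A = 0.18 × 0.00191459 = 0.000344626
  π_B·p_B = 0.65 × 0.000176459 = 0.000114698
  π_C·p_C = 0.17 × 1.70595e-07 = 2.90012e-08
Denominator: 0.000344626 + 0.000114698 + 2.90012e-08 = 0.000459353
So the posterior for Group B is 0.000114698 / 0.000459353 ≈ 0.2497.

0.2497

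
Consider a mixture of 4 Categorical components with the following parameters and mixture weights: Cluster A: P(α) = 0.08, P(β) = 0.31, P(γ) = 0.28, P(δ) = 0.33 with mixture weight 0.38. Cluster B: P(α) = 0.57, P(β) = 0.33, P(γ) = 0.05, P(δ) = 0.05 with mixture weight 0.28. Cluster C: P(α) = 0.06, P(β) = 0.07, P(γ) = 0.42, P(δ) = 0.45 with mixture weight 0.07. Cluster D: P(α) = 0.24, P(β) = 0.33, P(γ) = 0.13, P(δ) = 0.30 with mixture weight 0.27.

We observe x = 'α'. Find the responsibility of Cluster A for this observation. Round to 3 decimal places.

Posterior ∝ prior × likelihood, so P(k | x) ∝ P(Z=k) f_k(x); normalise over all components.
Categorical probabilities:
  f_A = P(α | comp) = 0.08
  f_B = P(α | comp) = 0.57
  f_C = P(α | comp) = 0.06
  f_D = P(α | comp) = 0.24
Weight by the priors:
  P(Z=A)·f_A = 0.38 × 0.08 = 0.0304
  P(Z=B)·f_B = 0.28 × 0.57 = 0.1596
  P(Z=C)·f_C = 0.07 × 0.06 = 0.0042
  P(Z=D)·f_D = 0.27 × 0.24 = 0.0648
Sum: 0.0304 + 0.1596 + 0.0042 + 0.0648 = 0.259
Responsibility of Cluster A: 0.0304 / 0.259 ≈ 0.117

0.117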